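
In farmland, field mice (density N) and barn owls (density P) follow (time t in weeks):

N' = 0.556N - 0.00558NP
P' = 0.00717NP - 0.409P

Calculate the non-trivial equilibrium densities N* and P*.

Set dP/dt = 0 with P > 0: 0.00717N - 0.409 = 0, so N* = 0.409/0.00717 = 57.
Set dN/dt = 0 with N > 0: 0.556 - 0.00558P = 0, so P* = 0.556/0.00558 = 99.6.

N* ≈ 57, P* ≈ 99.6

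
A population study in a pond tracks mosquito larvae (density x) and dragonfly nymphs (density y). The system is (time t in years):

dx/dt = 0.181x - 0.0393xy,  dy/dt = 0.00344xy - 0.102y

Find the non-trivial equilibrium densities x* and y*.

x* ≈ 29.7, y* ≈ 4.61

Set dy/dt = 0 with y > 0: 0.00344x - 0.102 = 0, so x* = 0.102/0.00344 = 29.7.
Set dx/dt = 0 with x > 0: 0.181 - 0.0393y = 0, so y* = 0.181/0.0393 = 4.61.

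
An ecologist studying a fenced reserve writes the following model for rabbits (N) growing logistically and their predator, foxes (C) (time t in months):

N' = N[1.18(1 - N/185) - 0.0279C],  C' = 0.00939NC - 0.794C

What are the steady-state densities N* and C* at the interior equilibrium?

From dC/dt = 0 with C > 0: 0.00939N* = 0.794, so N* = 84.6.
Substitute into dN/dt = 0: 1.18(1 - 84.6/185) = 0.0279C*.
The bracket is 0.543, giving C* = 0.641/0.0279 = 23.

N* ≈ 84.6, C* ≈ 23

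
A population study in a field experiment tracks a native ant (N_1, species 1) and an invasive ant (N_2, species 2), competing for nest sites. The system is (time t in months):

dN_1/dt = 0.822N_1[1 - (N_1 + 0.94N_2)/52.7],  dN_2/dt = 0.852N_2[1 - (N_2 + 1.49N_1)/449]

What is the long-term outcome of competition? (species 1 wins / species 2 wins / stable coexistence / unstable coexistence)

Compare the nullcline intercepts: K1/α12 = 52.7/0.94 = 56.1 < K2 = 449; K2/α21 = 449/1.49 = 301 > K1 = 52.7.
Since the inequalities point opposite ways, species 2 can invade but species 1 cannot.

species 2 excludes species 1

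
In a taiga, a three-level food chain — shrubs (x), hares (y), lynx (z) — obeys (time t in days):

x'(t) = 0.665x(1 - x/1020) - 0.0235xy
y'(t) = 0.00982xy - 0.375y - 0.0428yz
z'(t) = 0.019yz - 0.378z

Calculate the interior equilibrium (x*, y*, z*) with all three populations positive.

x* ≈ 303, y* ≈ 19.9, z* ≈ 60.7

From dz/dt = 0: 0.019y* = 0.378, so y* = 19.9.
From dx/dt = 0: 0.665(1 - x*/1020) = 0.0235·19.9, giving x* = 1020·(1 - 0.703) = 303.
From dy/dt = 0: 0.00982·303 - 0.375 = 0.0428z*, so z* = 2.6/0.0428 = 60.7.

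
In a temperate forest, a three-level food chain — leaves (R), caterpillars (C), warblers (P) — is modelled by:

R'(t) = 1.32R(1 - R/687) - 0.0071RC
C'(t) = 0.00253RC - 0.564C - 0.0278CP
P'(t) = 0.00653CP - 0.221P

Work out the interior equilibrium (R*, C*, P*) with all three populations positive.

R* ≈ 562, C* ≈ 33.8, P* ≈ 30.9

From dP/dt = 0: 0.00653C* = 0.221, so C* = 33.8.
From dR/dt = 0: 1.32(1 - R*/687) = 0.0071·33.8, giving R* = 687·(1 - 0.182) = 562.
From dC/dt = 0: 0.00253·562 - 0.564 = 0.0278P*, so P* = 0.858/0.0278 = 30.9.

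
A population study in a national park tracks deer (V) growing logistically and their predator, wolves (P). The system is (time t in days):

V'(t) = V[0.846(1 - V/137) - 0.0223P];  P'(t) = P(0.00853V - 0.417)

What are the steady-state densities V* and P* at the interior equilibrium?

V* ≈ 48.9, P* ≈ 24.4

From dP/dt = 0 with P > 0: 0.00853V* = 0.417, so V* = 48.9.
Substitute into dV/dt = 0: 0.846(1 - 48.9/137) = 0.0223P*.
The bracket is 0.643, giving P* = 0.544/0.0223 = 24.4.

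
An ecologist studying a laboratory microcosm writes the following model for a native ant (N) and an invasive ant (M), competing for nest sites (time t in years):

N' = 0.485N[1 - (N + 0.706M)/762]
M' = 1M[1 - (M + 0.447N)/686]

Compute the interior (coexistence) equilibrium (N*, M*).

N* ≈ 406, M* ≈ 505

Setting both brackets to zero gives the nullclines N + 0.706M = 762 and 0.447N + M = 686.
Substituting M = 686 - 0.447N into the first: N(1 - 0.706·0.447) = 762 - 0.706·686.
So N* = 278/0.684 = 406, and then M* = 686 - 0.447·406 = 505.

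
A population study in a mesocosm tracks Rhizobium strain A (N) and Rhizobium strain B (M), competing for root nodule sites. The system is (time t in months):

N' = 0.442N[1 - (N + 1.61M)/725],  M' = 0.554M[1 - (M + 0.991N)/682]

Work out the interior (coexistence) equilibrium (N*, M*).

N* ≈ 626, M* ≈ 61.3

Setting both brackets to zero gives the nullclines N + 1.61M = 725 and 0.991N + M = 682.
Substituting M = 682 - 0.991N into the first: N(1 - 1.61·0.991) = 725 - 1.61·682.
So N* = -373/-0.596 = 626, and then M* = 682 - 0.991·626 = 61.3.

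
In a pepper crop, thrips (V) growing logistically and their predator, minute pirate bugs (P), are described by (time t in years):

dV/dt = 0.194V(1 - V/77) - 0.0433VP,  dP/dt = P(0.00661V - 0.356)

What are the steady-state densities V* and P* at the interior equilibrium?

From dP/dt = 0 with P > 0: 0.00661V* = 0.356, so V* = 53.9.
Substitute into dV/dt = 0: 0.194(1 - 53.9/77) = 0.0433P*.
The bracket is 0.301, giving P* = 0.0583/0.0433 = 1.35.

V* ≈ 53.9, P* ≈ 1.35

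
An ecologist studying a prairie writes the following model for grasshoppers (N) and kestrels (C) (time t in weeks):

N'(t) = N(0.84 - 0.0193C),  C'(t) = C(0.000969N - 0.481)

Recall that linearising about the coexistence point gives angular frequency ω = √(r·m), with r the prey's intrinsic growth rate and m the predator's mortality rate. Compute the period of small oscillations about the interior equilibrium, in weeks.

T ≈ 9.88 weeks

Here r = 0.84 and m = 0.481, so r·m = 0.404.
ω = √0.404 = 0.636 per week, hence T = 2π/ω ≈ 9.88 weeks.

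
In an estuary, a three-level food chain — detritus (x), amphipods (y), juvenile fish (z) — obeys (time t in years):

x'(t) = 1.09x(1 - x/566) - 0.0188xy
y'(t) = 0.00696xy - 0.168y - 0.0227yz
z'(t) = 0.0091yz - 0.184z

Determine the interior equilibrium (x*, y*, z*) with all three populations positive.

From dz/dt = 0: 0.0091y* = 0.184, so y* = 20.2.
From dx/dt = 0: 1.09(1 - x*/566) = 0.0188·20.2, giving x* = 566·(1 - 0.349) = 369.
From dy/dt = 0: 0.00696·369 - 0.168 = 0.0227z*, so z* = 2.4/0.0227 = 106.

x* ≈ 369, y* ≈ 20.2, z* ≈ 106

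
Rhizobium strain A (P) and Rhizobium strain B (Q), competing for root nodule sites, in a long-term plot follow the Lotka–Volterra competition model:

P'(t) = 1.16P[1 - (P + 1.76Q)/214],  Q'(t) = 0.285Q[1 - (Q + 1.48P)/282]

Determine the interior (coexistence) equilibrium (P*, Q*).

P* ≈ 176, Q* ≈ 21.6

Setting both brackets to zero gives the nullclines P + 1.76Q = 214 and 1.48P + Q = 282.
Substituting Q = 282 - 1.48P into the first: P(1 - 1.76·1.48) = 214 - 1.76·282.
So P* = -282/-1.6 = 176, and then Q* = 282 - 1.48·176 = 21.6.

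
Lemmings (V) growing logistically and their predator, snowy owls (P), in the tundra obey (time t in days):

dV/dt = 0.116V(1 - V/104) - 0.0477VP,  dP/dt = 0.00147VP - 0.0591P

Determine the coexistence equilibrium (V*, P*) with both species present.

V* ≈ 40.2, P* ≈ 1.49

From dP/dt = 0 with P > 0: 0.00147V* = 0.0591, so V* = 40.2.
Substitute into dV/dt = 0: 0.116(1 - 40.2/104) = 0.0477P*.
The bracket is 0.613, giving P* = 0.0712/0.0477 = 1.49.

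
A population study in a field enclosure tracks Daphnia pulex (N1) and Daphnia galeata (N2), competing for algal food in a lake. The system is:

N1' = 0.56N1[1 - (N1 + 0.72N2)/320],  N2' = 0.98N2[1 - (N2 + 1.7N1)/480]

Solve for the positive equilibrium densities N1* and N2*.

N1* ≈ 114, N2* ≈ 286

Setting both brackets to zero gives the nullclines N1 + 0.72N2 = 320 and 1.7N1 + N2 = 480.
Substituting N2 = 480 - 1.7N1 into the first: N1(1 - 0.72·1.7) = 320 - 0.72·480.
So N1* = -25.6/-0.224 = 114, and then N2* = 480 - 1.7·114 = 286.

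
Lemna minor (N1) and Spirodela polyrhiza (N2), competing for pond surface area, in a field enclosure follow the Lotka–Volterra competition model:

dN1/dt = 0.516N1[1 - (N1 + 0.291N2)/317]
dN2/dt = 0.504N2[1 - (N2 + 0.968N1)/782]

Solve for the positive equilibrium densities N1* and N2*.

Setting both brackets to zero gives the nullclines N1 + 0.291N2 = 317 and 0.968N1 + N2 = 782.
Substituting N2 = 782 - 0.968N1 into the first: N1(1 - 0.291·0.968) = 317 - 0.291·782.
So N1* = 89.4/0.718 = 125, and then N2* = 782 - 0.968·125 = 661.

N1* ≈ 125, N2* ≈ 661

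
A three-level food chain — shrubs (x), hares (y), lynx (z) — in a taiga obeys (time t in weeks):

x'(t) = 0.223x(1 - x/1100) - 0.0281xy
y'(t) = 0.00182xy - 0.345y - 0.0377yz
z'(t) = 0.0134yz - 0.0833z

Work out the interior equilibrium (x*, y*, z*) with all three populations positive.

x* ≈ 238, y* ≈ 6.22, z* ≈ 2.36

From dz/dt = 0: 0.0134y* = 0.0833, so y* = 6.22.
From dx/dt = 0: 0.223(1 - x*/1100) = 0.0281·6.22, giving x* = 1100·(1 - 0.783) = 238.
From dy/dt = 0: 0.00182·238 - 0.345 = 0.0377z*, so z* = 0.0888/0.0377 = 2.36.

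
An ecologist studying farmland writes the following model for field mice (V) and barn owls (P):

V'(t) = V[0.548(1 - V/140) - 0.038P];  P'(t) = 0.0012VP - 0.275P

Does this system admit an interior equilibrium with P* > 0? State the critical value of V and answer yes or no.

The predator equation gives dP/dt > 0 only when V > 0.275/0.0012 = 229.
Without the predator, V → K = 140. Since 140 < 229, the predator cannot invade.

Threshold V = 229; K < 229, so no, the predator goes extinct.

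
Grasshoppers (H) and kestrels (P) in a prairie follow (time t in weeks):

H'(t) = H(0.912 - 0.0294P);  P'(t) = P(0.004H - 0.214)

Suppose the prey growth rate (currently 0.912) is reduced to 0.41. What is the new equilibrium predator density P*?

At the interior fixed point, setting dH/dt = 0 with H > 0 fixes P* = (prey growth rate)/(HP coefficient) — independent of the other coefficients.
With the change, P* = 0.41/0.0294 = 13.9; it falls from 31.

P* ≈ 13.9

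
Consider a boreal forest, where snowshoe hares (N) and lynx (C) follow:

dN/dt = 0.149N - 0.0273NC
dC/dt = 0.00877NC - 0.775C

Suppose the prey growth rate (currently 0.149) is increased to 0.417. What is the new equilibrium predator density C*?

C* ≈ 15.3

At the interior fixed point, setting dN/dt = 0 with N > 0 fixes C* = (prey growth rate)/(NC coefficient) — independent of the other coefficients.
With the change, C* = 0.417/0.0273 = 15.3; it rises from 5.46.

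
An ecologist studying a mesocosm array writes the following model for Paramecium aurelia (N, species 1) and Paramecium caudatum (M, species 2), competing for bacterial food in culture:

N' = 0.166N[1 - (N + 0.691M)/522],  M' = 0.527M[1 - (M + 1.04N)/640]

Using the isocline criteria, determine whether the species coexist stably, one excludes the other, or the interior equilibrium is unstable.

Compare the nullcline intercepts: K1/α12 = 522/0.691 = 755 > K2 = 640; K2/α21 = 640/1.04 = 615 > K1 = 522.
Since both inequalities hold, each species can invade when rare, so the interior equilibrium is stable.

stable coexistence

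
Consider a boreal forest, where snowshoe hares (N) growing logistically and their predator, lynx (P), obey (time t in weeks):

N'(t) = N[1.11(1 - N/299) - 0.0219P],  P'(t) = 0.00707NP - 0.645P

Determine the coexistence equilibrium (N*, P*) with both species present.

From dP/dt = 0 with P > 0: 0.00707N* = 0.645, so N* = 91.2.
Substitute into dN/dt = 0: 1.11(1 - 91.2/299) = 0.0219P*.
The bracket is 0.695, giving P* = 0.771/0.0219 = 35.2.

N* ≈ 91.2, P* ≈ 35.2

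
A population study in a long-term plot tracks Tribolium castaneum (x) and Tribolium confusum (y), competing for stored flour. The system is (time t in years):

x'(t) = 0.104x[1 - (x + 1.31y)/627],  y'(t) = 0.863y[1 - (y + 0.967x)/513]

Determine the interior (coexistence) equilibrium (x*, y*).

Setting both brackets to zero gives the nullclines x + 1.31y = 627 and 0.967x + y = 513.
Substituting y = 513 - 0.967x into the first: x(1 - 1.31·0.967) = 627 - 1.31·513.
So x* = -45/-0.267 = 169, and then y* = 513 - 0.967·169 = 350.

x* ≈ 169, y* ≈ 350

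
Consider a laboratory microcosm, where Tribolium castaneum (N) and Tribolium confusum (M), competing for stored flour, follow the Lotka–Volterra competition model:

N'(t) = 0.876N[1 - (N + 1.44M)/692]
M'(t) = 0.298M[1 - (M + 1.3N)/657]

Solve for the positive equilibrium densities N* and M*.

N* ≈ 291, M* ≈ 278

Setting both brackets to zero gives the nullclines N + 1.44M = 692 and 1.3N + M = 657.
Substituting M = 657 - 1.3N into the first: N(1 - 1.44·1.3) = 692 - 1.44·657.
So N* = -254/-0.872 = 291, and then M* = 657 - 1.3·291 = 278.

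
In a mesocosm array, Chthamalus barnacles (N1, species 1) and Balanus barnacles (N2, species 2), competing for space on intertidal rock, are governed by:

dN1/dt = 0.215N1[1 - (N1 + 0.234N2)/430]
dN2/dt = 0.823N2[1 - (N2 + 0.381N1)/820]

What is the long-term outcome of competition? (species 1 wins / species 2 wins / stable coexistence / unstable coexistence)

stable coexistence

Compare the nullcline intercepts: K1/α12 = 430/0.234 = 1840 > K2 = 820; K2/α21 = 820/0.381 = 2150 > K1 = 430.
Since both inequalities hold, each species can invade when rare, so the interior equilibrium is stable.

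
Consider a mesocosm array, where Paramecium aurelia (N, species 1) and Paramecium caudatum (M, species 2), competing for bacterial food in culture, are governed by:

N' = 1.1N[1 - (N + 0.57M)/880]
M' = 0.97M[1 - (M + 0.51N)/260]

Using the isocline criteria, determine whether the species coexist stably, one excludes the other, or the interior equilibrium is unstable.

species 1 excludes species 2

Compare the nullcline intercepts: K1/α12 = 880/0.57 = 1540 > K2 = 260; K2/α21 = 260/0.51 = 510 < K1 = 880.
Since the inequalities point opposite ways, species 1 can invade but species 2 cannot.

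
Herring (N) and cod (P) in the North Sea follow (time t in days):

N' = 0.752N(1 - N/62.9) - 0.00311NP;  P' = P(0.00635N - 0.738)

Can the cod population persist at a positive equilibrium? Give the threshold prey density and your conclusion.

Threshold N = 116; K < 116, so no, the predator goes extinct.

The predator equation gives dP/dt > 0 only when N > 0.738/0.00635 = 116.
Without the predator, N → K = 62.9. Since 62.9 < 116, the predator cannot invade.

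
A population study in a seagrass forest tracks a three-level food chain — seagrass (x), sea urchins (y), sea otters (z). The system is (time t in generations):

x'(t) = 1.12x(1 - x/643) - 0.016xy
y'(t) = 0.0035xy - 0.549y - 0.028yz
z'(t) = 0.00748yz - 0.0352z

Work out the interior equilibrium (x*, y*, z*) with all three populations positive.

x* ≈ 600, y* ≈ 4.71, z* ≈ 55.4

From dz/dt = 0: 0.00748y* = 0.0352, so y* = 4.71.
From dx/dt = 0: 1.12(1 - x*/643) = 0.016·4.71, giving x* = 643·(1 - 0.0672) = 600.
From dy/dt = 0: 0.0035·600 - 0.549 = 0.028z*, so z* = 1.55/0.028 = 55.4.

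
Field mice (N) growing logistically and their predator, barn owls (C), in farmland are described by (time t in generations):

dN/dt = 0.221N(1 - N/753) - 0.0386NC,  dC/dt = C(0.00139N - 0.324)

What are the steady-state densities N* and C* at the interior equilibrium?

N* ≈ 233, C* ≈ 3.95

From dC/dt = 0 with C > 0: 0.00139N* = 0.324, so N* = 233.
Substitute into dN/dt = 0: 0.221(1 - 233/753) = 0.0386C*.
The bracket is 0.69, giving C* = 0.153/0.0386 = 3.95.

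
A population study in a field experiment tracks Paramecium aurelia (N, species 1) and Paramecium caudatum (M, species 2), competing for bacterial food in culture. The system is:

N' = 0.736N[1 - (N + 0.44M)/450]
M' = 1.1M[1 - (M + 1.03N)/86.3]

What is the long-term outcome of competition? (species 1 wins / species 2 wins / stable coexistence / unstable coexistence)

Compare the nullcline intercepts: K1/α12 = 450/0.44 = 1020 > K2 = 86.3; K2/α21 = 86.3/1.03 = 83.8 < K1 = 450.
Since the inequalities point opposite ways, species 1 can invade but species 2 cannot.

species 1 excludes species 2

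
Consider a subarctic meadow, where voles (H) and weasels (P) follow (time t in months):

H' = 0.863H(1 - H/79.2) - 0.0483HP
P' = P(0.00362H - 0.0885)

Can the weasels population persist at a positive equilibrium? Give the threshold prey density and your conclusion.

Threshold H = 24.4; K > 24.4, so yes, the predator persists.

The predator equation gives dP/dt > 0 only when H > 0.0885/0.00362 = 24.4.
Without the predator, H → K = 79.2. Since 79.2 > 24.4, the predator can invade and persist.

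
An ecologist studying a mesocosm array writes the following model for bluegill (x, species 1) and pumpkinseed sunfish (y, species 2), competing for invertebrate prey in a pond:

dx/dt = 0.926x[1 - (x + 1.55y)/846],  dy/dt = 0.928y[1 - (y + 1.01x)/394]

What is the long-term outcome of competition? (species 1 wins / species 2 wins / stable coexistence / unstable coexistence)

Compare the nullcline intercepts: K1/α12 = 846/1.55 = 546 > K2 = 394; K2/α21 = 394/1.01 = 390 < K1 = 846.
Since the inequalities point opposite ways, species 1 can invade but species 2 cannot.

species 1 excludes species 2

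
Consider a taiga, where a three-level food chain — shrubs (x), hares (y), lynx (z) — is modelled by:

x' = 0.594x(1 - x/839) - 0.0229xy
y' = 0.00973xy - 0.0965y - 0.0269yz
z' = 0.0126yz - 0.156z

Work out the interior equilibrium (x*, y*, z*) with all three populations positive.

x* ≈ 439, y* ≈ 12.4, z* ≈ 155

From dz/dt = 0: 0.0126y* = 0.156, so y* = 12.4.
From dx/dt = 0: 0.594(1 - x*/839) = 0.0229·12.4, giving x* = 839·(1 - 0.477) = 439.
From dy/dt = 0: 0.00973·439 - 0.0965 = 0.0269z*, so z* = 4.17/0.0269 = 155.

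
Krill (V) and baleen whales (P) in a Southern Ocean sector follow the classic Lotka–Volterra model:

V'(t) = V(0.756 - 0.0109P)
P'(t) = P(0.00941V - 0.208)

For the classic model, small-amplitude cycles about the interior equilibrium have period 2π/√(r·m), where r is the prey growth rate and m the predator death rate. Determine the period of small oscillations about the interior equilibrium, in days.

T ≈ 15.8 days

Here r = 0.756 and m = 0.208, so r·m = 0.157.
ω = √0.157 = 0.397 per day, hence T = 2π/ω ≈ 15.8 days.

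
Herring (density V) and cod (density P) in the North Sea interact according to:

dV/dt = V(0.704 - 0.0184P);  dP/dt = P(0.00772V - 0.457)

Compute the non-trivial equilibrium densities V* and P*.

Set dP/dt = 0 with P > 0: 0.00772V - 0.457 = 0, so V* = 0.457/0.00772 = 59.2.
Set dV/dt = 0 with V > 0: 0.704 - 0.0184P = 0, so P* = 0.704/0.0184 = 38.3.

V* ≈ 59.2, P* ≈ 38.3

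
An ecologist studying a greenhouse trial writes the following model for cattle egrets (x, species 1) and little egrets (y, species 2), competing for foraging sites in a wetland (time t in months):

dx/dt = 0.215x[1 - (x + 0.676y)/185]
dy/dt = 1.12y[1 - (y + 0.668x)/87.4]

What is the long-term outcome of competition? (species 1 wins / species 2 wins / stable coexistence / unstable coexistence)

species 1 excludes species 2

Compare the nullcline intercepts: K1/α12 = 185/0.676 = 274 > K2 = 87.4; K2/α21 = 87.4/0.668 = 131 < K1 = 185.
Since the inequalities point opposite ways, species 1 can invade but species 2 cannot.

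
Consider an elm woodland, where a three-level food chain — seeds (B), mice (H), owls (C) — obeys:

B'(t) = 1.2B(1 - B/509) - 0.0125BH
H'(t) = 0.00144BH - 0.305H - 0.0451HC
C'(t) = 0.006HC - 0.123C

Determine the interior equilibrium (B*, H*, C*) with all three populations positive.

From dC/dt = 0: 0.006H* = 0.123, so H* = 20.5.
From dB/dt = 0: 1.2(1 - B*/509) = 0.0125·20.5, giving B* = 509·(1 - 0.214) = 400.
From dH/dt = 0: 0.00144·400 - 0.305 = 0.0451C*, so C* = 0.271/0.0451 = 6.02.

B* ≈ 400, H* ≈ 20.5, C* ≈ 6.02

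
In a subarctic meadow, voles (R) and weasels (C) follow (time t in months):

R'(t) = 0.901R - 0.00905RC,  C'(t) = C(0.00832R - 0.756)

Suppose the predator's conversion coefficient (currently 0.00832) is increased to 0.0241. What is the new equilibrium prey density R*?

R* ≈ 31.4

At the interior fixed point, setting dC/dt = 0 with C > 0 fixes R* = (predator death rate)/(RC coefficient) — independent of the other coefficients.
With the change, R* = 0.756/0.0241 = 31.4; it falls from 90.9.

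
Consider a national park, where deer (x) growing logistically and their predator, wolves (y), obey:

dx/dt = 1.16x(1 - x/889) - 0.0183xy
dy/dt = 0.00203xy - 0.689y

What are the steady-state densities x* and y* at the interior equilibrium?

x* ≈ 339, y* ≈ 39.2

From dy/dt = 0 with y > 0: 0.00203x* = 0.689, so x* = 339.
Substitute into dx/dt = 0: 1.16(1 - 339/889) = 0.0183y*.
The bracket is 0.618, giving y* = 0.717/0.0183 = 39.2.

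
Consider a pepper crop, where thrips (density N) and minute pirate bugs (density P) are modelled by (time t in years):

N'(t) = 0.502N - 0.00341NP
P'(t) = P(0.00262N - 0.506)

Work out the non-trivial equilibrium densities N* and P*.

N* ≈ 193, P* ≈ 147

Set dP/dt = 0 with P > 0: 0.00262N - 0.506 = 0, so N* = 0.506/0.00262 = 193.
Set dN/dt = 0 with N > 0: 0.502 - 0.00341P = 0, so P* = 0.502/0.00341 = 147.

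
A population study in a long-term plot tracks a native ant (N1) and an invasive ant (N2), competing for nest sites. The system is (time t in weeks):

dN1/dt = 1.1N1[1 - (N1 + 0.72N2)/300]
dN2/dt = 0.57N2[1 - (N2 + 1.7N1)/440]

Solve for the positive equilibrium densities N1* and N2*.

N1* ≈ 75, N2* ≈ 313

Setting both brackets to zero gives the nullclines N1 + 0.72N2 = 300 and 1.7N1 + N2 = 440.
Substituting N2 = 440 - 1.7N1 into the first: N1(1 - 0.72·1.7) = 300 - 0.72·440.
So N1* = -16.8/-0.224 = 75, and then N2* = 440 - 1.7·75 = 313.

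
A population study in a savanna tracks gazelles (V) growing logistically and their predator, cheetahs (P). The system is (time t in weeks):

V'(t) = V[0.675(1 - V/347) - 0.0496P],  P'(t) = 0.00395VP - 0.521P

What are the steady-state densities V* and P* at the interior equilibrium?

V* ≈ 132, P* ≈ 8.44

From dP/dt = 0 with P > 0: 0.00395V* = 0.521, so V* = 132.
Substitute into dV/dt = 0: 0.675(1 - 132/347) = 0.0496P*.
The bracket is 0.62, giving P* = 0.418/0.0496 = 8.44.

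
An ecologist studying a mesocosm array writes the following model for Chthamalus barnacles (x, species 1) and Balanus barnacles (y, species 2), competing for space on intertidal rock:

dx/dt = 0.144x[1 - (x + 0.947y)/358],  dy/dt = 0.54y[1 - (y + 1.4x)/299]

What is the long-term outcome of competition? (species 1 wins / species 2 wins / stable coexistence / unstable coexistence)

Compare the nullcline intercepts: K1/α12 = 358/0.947 = 378 > K2 = 299; K2/α21 = 299/1.4 = 214 < K1 = 358.
Since the inequalities point opposite ways, species 1 can invade but species 2 cannot.

species 1 excludes species 2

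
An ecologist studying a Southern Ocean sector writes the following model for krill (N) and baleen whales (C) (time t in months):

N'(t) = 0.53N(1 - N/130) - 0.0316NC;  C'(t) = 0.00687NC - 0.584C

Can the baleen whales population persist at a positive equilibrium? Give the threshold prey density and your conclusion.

Threshold N = 85; K > 85, so yes, the predator persists.

The predator equation gives dC/dt > 0 only when N > 0.584/0.00687 = 85.
Without the predator, N → K = 130. Since 130 > 85, the predator can invade and persist.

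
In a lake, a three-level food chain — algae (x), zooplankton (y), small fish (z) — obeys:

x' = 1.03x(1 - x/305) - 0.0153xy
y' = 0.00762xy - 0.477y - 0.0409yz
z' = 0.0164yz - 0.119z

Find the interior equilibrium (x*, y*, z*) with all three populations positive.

x* ≈ 272, y* ≈ 7.26, z* ≈ 39

From dz/dt = 0: 0.0164y* = 0.119, so y* = 7.26.
From dx/dt = 0: 1.03(1 - x*/305) = 0.0153·7.26, giving x* = 305·(1 - 0.108) = 272.
From dy/dt = 0: 0.00762·272 - 0.477 = 0.0409z*, so z* = 1.6/0.0409 = 39.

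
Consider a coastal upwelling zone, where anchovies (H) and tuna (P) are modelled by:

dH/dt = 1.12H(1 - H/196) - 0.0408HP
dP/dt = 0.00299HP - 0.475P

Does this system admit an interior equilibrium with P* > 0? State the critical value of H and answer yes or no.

The predator equation gives dP/dt > 0 only when H > 0.475/0.00299 = 159.
Without the predator, H → K = 196. Since 196 > 159, the predator can invade and persist.

Threshold H = 159; K > 159, so yes, the predator persists.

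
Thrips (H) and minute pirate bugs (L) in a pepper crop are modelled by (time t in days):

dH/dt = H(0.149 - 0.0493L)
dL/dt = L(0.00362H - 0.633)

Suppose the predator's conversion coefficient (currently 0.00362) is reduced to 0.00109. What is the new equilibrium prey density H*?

H* ≈ 581

At the interior fixed point, setting dL/dt = 0 with L > 0 fixes H* = (predator death rate)/(HL coefficient) — independent of the other coefficients.
With the change, H* = 0.633/0.00109 = 581; it rises from 175.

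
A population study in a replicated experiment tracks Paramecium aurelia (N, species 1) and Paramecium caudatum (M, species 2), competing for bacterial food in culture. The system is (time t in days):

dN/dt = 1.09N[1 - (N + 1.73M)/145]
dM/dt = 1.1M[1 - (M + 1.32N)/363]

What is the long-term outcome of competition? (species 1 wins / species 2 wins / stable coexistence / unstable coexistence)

species 2 excludes species 1

Compare the nullcline intercepts: K1/α12 = 145/1.73 = 83.8 < K2 = 363; K2/α21 = 363/1.32 = 275 > K1 = 145.
Since the inequalities point opposite ways, species 2 can invade but species 1 cannot.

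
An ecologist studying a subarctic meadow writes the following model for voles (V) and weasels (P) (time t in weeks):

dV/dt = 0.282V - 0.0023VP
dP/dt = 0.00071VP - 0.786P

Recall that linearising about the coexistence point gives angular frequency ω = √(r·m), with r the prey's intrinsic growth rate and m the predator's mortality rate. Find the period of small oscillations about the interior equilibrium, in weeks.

T ≈ 13.3 weeks

Here r = 0.282 and m = 0.786, so r·m = 0.222.
ω = √0.222 = 0.471 per week, hence T = 2π/ω ≈ 13.3 weeks.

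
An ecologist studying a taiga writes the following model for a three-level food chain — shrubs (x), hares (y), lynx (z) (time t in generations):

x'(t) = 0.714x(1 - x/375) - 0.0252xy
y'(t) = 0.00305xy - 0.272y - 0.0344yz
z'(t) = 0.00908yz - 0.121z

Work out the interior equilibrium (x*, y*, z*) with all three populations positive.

From dz/dt = 0: 0.00908y* = 0.121, so y* = 13.3.
From dx/dt = 0: 0.714(1 - x*/375) = 0.0252·13.3, giving x* = 375·(1 - 0.47) = 199.
From dy/dt = 0: 0.00305·199 - 0.272 = 0.0344z*, so z* = 0.334/0.0344 = 9.7.

x* ≈ 199, y* ≈ 13.3, z* ≈ 9.7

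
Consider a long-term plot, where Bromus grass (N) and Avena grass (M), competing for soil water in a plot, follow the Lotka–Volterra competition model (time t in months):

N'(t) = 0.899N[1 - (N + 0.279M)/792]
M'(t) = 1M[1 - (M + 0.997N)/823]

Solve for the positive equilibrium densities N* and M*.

Setting both brackets to zero gives the nullclines N + 0.279M = 792 and 0.997N + M = 823.
Substituting M = 823 - 0.997N into the first: N(1 - 0.279·0.997) = 792 - 0.279·823.
So N* = 562/0.722 = 779, and then M* = 823 - 0.997·779 = 46.2.

N* ≈ 779, M* ≈ 46.2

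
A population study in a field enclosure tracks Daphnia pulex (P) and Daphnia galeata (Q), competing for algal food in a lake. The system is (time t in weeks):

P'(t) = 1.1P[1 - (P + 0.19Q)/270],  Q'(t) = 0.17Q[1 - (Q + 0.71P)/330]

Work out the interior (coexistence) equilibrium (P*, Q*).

Setting both brackets to zero gives the nullclines P + 0.19Q = 270 and 0.71P + Q = 330.
Substituting Q = 330 - 0.71P into the first: P(1 - 0.19·0.71) = 270 - 0.19·330.
So P* = 207/0.865 = 240, and then Q* = 330 - 0.71·240 = 160.

P* ≈ 240, Q* ≈ 160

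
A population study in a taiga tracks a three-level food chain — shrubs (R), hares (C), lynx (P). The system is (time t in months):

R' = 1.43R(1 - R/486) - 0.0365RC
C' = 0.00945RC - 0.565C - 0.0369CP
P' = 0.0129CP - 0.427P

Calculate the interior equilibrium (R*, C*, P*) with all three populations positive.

From dP/dt = 0: 0.0129C* = 0.427, so C* = 33.1.
From dR/dt = 0: 1.43(1 - R*/486) = 0.0365·33.1, giving R* = 486·(1 - 0.845) = 75.4.
From dC/dt = 0: 0.00945·75.4 - 0.565 = 0.0369P*, so P* = 0.147/0.0369 = 4.

R* ≈ 75.4, C* ≈ 33.1, P* ≈ 4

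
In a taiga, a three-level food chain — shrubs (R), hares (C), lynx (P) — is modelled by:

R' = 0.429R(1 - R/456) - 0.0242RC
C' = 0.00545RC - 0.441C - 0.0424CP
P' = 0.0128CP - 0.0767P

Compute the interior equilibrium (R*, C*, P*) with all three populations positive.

R* ≈ 302, C* ≈ 5.99, P* ≈ 28.4

From dP/dt = 0: 0.0128C* = 0.0767, so C* = 5.99.
From dR/dt = 0: 0.429(1 - R*/456) = 0.0242·5.99, giving R* = 456·(1 - 0.338) = 302.
From dC/dt = 0: 0.00545·302 - 0.441 = 0.0424P*, so P* = 1.2/0.0424 = 28.4.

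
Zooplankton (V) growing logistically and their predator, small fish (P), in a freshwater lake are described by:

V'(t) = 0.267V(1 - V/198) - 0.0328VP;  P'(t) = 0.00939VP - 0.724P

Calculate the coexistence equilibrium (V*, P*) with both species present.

From dP/dt = 0 with P > 0: 0.00939V* = 0.724, so V* = 77.1.
Substitute into dV/dt = 0: 0.267(1 - 77.1/198) = 0.0328P*.
The bracket is 0.611, giving P* = 0.163/0.0328 = 4.97.

V* ≈ 77.1, P* ≈ 4.97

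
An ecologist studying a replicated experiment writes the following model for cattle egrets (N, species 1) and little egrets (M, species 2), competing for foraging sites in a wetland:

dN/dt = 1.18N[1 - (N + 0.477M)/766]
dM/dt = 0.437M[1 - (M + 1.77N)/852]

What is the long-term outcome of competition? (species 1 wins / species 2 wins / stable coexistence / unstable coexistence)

species 1 excludes species 2

Compare the nullcline intercepts: K1/α12 = 766/0.477 = 1610 > K2 = 852; K2/α21 = 852/1.77 = 481 < K1 = 766.
Since the inequalities point opposite ways, species 1 can invade but species 2 cannot.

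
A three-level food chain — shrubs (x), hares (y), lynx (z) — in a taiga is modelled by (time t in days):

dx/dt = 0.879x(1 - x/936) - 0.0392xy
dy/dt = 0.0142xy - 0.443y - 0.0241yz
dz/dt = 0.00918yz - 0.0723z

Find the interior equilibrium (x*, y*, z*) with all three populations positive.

x* ≈ 607, y* ≈ 7.88, z* ≈ 339

From dz/dt = 0: 0.00918y* = 0.0723, so y* = 7.88.
From dx/dt = 0: 0.879(1 - x*/936) = 0.0392·7.88, giving x* = 936·(1 - 0.351) = 607.
From dy/dt = 0: 0.0142·607 - 0.443 = 0.0241z*, so z* = 8.18/0.0241 = 339.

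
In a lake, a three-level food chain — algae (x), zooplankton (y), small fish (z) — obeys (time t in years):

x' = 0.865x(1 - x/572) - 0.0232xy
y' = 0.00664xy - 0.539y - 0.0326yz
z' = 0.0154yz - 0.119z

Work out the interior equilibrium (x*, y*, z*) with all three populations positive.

x* ≈ 453, y* ≈ 7.73, z* ≈ 75.8

From dz/dt = 0: 0.0154y* = 0.119, so y* = 7.73.
From dx/dt = 0: 0.865(1 - x*/572) = 0.0232·7.73, giving x* = 572·(1 - 0.207) = 453.
From dy/dt = 0: 0.00664·453 - 0.539 = 0.0326z*, so z* = 2.47/0.0326 = 75.8.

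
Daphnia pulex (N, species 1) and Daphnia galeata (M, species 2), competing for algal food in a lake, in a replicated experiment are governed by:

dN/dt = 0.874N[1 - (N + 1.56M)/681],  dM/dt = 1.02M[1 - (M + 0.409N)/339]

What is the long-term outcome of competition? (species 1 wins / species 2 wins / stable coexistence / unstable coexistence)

stable coexistence

Compare the nullcline intercepts: K1/α12 = 681/1.56 = 437 > K2 = 339; K2/α21 = 339/0.409 = 829 > K1 = 681.
Since both inequalities hold, each species can invade when rare, so the interior equilibrium is stable.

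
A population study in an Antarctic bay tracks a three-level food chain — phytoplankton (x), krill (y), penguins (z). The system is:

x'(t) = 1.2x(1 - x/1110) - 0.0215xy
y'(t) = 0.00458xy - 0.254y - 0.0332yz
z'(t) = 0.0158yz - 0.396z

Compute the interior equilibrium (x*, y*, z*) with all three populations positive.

x* ≈ 612, y* ≈ 25.1, z* ≈ 76.7

From dz/dt = 0: 0.0158y* = 0.396, so y* = 25.1.
From dx/dt = 0: 1.2(1 - x*/1110) = 0.0215·25.1, giving x* = 1110·(1 - 0.449) = 612.
From dy/dt = 0: 0.00458·612 - 0.254 = 0.0332z*, so z* = 2.55/0.0332 = 76.7.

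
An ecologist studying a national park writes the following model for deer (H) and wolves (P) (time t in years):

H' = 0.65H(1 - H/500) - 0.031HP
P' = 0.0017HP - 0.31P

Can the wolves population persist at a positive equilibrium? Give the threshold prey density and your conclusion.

Threshold H = 182; K > 182, so yes, the predator persists.

The predator equation gives dP/dt > 0 only when H > 0.31/0.0017 = 182.
Without the predator, H → K = 500. Since 500 > 182, the predator can invade and persist.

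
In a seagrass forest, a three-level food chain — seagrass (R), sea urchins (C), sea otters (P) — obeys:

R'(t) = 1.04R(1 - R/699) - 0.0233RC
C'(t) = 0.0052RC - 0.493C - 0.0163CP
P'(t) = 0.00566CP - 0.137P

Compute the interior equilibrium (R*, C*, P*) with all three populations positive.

From dP/dt = 0: 0.00566C* = 0.137, so C* = 24.2.
From dR/dt = 0: 1.04(1 - R*/699) = 0.0233·24.2, giving R* = 699·(1 - 0.542) = 320.
From dC/dt = 0: 0.0052·320 - 0.493 = 0.0163P*, so P* = 1.17/0.0163 = 71.8.

R* ≈ 320, C* ≈ 24.2, P* ≈ 71.8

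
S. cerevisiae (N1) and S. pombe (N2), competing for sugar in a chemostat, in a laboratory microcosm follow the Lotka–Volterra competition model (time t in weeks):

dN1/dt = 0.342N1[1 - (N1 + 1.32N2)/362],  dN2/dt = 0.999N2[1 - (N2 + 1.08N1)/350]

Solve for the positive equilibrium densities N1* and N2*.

Setting both brackets to zero gives the nullclines N1 + 1.32N2 = 362 and 1.08N1 + N2 = 350.
Substituting N2 = 350 - 1.08N1 into the first: N1(1 - 1.32·1.08) = 362 - 1.32·350.
So N1* = -100/-0.426 = 235, and then N2* = 350 - 1.08·235 = 96.2.

N1* ≈ 235, N2* ≈ 96.2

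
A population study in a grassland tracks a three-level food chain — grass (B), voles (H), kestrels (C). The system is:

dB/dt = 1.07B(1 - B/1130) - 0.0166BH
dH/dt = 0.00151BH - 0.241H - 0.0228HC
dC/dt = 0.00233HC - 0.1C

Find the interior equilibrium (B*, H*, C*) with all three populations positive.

From dC/dt = 0: 0.00233H* = 0.1, so H* = 42.9.
From dB/dt = 0: 1.07(1 - B*/1130) = 0.0166·42.9, giving B* = 1130·(1 - 0.666) = 378.
From dH/dt = 0: 0.00151·378 - 0.241 = 0.0228C*, so C* = 0.329/0.0228 = 14.4.

B* ≈ 378, H* ≈ 42.9, C* ≈ 14.4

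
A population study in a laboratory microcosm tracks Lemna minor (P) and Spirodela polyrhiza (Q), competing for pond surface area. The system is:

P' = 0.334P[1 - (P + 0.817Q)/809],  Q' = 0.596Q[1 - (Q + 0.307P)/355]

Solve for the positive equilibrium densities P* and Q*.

P* ≈ 693, Q* ≈ 142

Setting both brackets to zero gives the nullclines P + 0.817Q = 809 and 0.307P + Q = 355.
Substituting Q = 355 - 0.307P into the first: P(1 - 0.817·0.307) = 809 - 0.817·355.
So P* = 519/0.749 = 693, and then Q* = 355 - 0.307·693 = 142.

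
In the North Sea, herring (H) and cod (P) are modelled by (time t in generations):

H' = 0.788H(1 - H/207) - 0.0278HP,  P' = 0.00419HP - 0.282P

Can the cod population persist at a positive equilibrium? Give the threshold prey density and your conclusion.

The predator equation gives dP/dt > 0 only when H > 0.282/0.00419 = 67.3.
Without the predator, H → K = 207. Since 207 > 67.3, the predator can invade and persist.

Threshold H = 67.3; K > 67.3, so yes, the predator persists.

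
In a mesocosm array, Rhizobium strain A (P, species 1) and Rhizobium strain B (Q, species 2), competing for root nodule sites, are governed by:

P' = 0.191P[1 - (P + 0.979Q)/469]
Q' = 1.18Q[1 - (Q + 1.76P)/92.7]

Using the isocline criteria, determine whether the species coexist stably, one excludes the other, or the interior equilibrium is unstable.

species 1 excludes species 2

Compare the nullcline intercepts: K1/α12 = 469/0.979 = 479 > K2 = 92.7; K2/α21 = 92.7/1.76 = 52.7 < K1 = 469.
Since the inequalities point opposite ways, species 1 can invade but species 2 cannot.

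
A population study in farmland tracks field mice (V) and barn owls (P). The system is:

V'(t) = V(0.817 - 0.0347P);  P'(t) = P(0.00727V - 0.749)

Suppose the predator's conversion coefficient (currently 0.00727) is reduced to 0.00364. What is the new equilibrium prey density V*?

At the interior fixed point, setting dP/dt = 0 with P > 0 fixes V* = (predator death rate)/(VP coefficient) — independent of the other coefficients.
With the change, V* = 0.749/0.00364 = 206; it rises from 103.

V* ≈ 206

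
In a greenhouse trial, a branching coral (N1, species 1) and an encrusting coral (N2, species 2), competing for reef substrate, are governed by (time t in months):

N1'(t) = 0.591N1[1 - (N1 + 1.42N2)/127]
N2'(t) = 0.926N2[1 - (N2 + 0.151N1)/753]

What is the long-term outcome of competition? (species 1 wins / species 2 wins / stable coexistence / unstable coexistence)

Compare the nullcline intercepts: K1/α12 = 127/1.42 = 89.4 < K2 = 753; K2/α21 = 753/0.151 = 4990 > K1 = 127.
Since the inequalities point opposite ways, species 2 can invade but species 1 cannot.

species 2 excludes species 1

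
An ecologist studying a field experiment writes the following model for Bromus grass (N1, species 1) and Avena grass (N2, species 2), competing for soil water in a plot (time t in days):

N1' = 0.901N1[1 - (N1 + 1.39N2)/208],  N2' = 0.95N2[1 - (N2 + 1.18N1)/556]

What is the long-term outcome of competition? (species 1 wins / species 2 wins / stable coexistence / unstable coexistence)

species 2 excludes species 1

Compare the nullcline intercepts: K1/α12 = 208/1.39 = 150 < K2 = 556; K2/α21 = 556/1.18 = 471 > K1 = 208.
Since the inequalities point opposite ways, species 2 can invade but species 1 cannot.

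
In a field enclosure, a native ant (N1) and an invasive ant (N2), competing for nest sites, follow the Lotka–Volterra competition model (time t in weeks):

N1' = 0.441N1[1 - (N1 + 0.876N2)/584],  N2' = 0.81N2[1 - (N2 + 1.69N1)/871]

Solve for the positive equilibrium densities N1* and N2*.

Setting both brackets to zero gives the nullclines N1 + 0.876N2 = 584 and 1.69N1 + N2 = 871.
Substituting N2 = 871 - 1.69N1 into the first: N1(1 - 0.876·1.69) = 584 - 0.876·871.
So N1* = -179/-0.48 = 373, and then N2* = 871 - 1.69·373 = 241.

N1* ≈ 373, N2* ≈ 241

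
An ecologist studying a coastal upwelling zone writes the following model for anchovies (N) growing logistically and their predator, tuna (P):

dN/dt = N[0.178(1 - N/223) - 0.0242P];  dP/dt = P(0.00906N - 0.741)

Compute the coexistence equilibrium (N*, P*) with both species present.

From dP/dt = 0 with P > 0: 0.00906N* = 0.741, so N* = 81.8.
Substitute into dN/dt = 0: 0.178(1 - 81.8/223) = 0.0242P*.
The bracket is 0.633, giving P* = 0.113/0.0242 = 4.66.

N* ≈ 81.8, P* ≈ 4.66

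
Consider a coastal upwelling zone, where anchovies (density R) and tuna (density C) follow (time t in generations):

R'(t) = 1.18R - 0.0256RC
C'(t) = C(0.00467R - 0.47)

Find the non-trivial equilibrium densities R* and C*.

R* ≈ 101, C* ≈ 46.1

Set dC/dt = 0 with C > 0: 0.00467R - 0.47 = 0, so R* = 0.47/0.00467 = 101.
Set dR/dt = 0 with R > 0: 1.18 - 0.0256C = 0, so C* = 1.18/0.0256 = 46.1.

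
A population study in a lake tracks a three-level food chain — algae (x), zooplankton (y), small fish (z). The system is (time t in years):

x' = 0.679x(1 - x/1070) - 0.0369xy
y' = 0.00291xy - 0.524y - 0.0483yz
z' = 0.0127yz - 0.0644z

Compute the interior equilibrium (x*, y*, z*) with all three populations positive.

From dz/dt = 0: 0.0127y* = 0.0644, so y* = 5.07.
From dx/dt = 0: 0.679(1 - x*/1070) = 0.0369·5.07, giving x* = 1070·(1 - 0.276) = 775.
From dy/dt = 0: 0.00291·775 - 0.524 = 0.0483z*, so z* = 1.73/0.0483 = 35.9.

x* ≈ 775, y* ≈ 5.07, z* ≈ 35.9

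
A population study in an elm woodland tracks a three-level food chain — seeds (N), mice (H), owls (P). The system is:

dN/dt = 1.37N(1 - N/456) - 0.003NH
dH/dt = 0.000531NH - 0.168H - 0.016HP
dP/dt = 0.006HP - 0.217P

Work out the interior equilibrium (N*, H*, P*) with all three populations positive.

From dP/dt = 0: 0.006H* = 0.217, so H* = 36.2.
From dN/dt = 0: 1.37(1 - N*/456) = 0.003·36.2, giving N* = 456·(1 - 0.0792) = 420.
From dH/dt = 0: 0.000531·420 - 0.168 = 0.016P*, so P* = 0.055/0.016 = 3.43.

N* ≈ 420, H* ≈ 36.2, P* ≈ 3.43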